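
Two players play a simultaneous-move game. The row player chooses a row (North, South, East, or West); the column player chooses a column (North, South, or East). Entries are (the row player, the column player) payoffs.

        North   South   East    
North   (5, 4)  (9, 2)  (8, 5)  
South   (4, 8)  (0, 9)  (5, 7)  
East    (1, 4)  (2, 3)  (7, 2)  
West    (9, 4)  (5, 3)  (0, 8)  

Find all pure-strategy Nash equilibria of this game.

Check mutual best responses: a cell is a NE iff neither player can gain by unilaterally deviating.
The row player's best responses — vs North: West (payoff 9); vs South: North (payoff 9); vs East: North (payoff 8).
The column player's best responses — vs North: East (payoff 5); vs South: South (payoff 9); vs East: North (payoff 4); vs West: East (payoff 8).
The only mutual best response is (North, East); neither player gains by switching there.

(North, East)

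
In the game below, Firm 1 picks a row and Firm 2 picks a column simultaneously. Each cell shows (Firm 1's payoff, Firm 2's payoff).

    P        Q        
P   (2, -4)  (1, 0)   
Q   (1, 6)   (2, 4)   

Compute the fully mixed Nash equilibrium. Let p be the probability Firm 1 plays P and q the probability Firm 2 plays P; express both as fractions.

p = 1/3, q = 1/2

Each player's mixing probability is pinned down by making the *other* player indifferent.
Firm 2 indifferent between P and Q: p·(-4) + (1−p)·6 = p·0 + (1−p)·4 ⟹ 6 + (-10)p = 4 + (-4)p ⟹ p = 1/3.
Firm 1 indifferent between P and Q: q·2 + (1−q)·1 = q·1 + (1−q)·2 ⟹ 1 + 1q = 2 + (-1)q ⟹ q = 1/2.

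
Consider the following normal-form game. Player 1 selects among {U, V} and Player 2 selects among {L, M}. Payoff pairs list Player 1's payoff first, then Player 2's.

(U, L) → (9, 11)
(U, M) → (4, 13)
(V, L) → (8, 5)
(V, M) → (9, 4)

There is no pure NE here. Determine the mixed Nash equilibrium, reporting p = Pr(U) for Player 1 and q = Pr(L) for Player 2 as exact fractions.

Each player's mixing probability is pinned down by making the *other* player indifferent.
Player 2 indifferent between L and M: p·11 + (1−p)·5 = p·13 + (1−p)·4 ⟹ 5 + 6p = 4 + 9p ⟹ p = 1/3.
Player 1 indifferent between U and V: q·9 + (1−q)·4 = q·8 + (1−q)·9 ⟹ 4 + 5q = 9 + (-1)q ⟹ q = 5/6.

p = 1/3, q = 5/6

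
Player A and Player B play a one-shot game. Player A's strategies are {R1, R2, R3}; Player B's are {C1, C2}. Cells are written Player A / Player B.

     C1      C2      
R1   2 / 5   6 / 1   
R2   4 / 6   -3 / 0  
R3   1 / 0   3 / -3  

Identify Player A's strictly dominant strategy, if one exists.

No strictly dominant strategy

A strategy is strictly dominant if it gives Player A a strictly higher payoff than every other strategy, against every choice by the opponent.
R1 is not dominant: against C1, R2 gives 4 > 2.
R2 is not dominant: against C2, R1 gives 6 > -3.
R3 is not dominant: against C1, R1 gives 2 > 1.
No single strategy is best against every opponent action.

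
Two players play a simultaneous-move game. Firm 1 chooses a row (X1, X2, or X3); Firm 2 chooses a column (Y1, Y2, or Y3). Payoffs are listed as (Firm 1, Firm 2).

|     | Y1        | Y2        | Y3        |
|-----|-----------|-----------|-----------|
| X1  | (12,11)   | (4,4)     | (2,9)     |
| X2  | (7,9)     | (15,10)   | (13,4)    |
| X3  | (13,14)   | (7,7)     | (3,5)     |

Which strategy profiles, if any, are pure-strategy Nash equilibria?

Check mutual best responses: a cell is a NE iff neither player can gain by unilaterally deviating.
Firm 1's best responses — vs Y1: X3 (payoff 13); vs Y2: X2 (payoff 15); vs Y3: X2 (payoff 13).
Firm 2's best responses — vs X1: Y1 (payoff 11); vs X2: Y2 (payoff 10); vs X3: Y1 (payoff 14).
Mutual best responses occur at (X2, Y2) and (X3, Y1); at each, neither player gains by switching.

(X2, Y2) and (X3, Y1)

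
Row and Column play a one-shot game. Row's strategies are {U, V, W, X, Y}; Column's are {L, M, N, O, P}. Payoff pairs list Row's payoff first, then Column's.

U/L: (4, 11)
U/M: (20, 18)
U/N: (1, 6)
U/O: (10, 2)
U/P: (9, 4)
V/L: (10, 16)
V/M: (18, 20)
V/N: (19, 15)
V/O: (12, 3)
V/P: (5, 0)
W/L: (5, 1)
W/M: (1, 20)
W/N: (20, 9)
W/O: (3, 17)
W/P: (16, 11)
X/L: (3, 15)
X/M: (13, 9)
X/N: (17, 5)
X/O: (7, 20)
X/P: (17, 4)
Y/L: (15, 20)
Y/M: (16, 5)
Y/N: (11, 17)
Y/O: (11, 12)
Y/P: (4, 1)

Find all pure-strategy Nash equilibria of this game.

(U, M) and (Y, L)

A profile is a Nash equilibrium when each player is best-responding to the other.
Row's best responses — vs L: Y (payoff 15); vs M: U (payoff 20); vs N: W (payoff 20); vs O: V (payoff 12); vs P: X (payoff 17).
Column's best responses — vs U: M (payoff 18); vs V: M (payoff 20); vs W: M (payoff 20); vs X: O (payoff 20); vs Y: L (payoff 20).
Mutual best responses occur at (U, M) and (Y, L); at each, neither player gains by switching.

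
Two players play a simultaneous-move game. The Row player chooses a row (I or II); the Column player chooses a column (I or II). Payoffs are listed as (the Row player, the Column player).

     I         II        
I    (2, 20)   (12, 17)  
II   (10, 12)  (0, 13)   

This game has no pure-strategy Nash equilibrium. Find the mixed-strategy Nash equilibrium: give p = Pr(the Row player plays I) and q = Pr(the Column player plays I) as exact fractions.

Each player's mixing probability is pinned down by making the *other* player indifferent.
The Column player indifferent between I and II: p·20 + (1−p)·12 = p·17 + (1−p)·13 ⟹ 12 + 8p = 13 + 4p ⟹ p = 1/4.
The Row player indifferent between I and II: q·2 + (1−q)·12 = q·10 + (1−q)·0 ⟹ 12 + (-10)q = 0 + 10q ⟹ q = 3/5.

p = 1/4, q = 3/5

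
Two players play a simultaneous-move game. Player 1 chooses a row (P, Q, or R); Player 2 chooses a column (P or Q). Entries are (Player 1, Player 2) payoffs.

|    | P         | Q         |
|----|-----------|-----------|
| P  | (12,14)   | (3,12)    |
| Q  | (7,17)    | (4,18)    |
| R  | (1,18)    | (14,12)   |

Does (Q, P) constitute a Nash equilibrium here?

No

Holding Player 2 at P: Player 1 gets 7 from Q but could get 12 by switching to P. Player 1 has a profitable deviation.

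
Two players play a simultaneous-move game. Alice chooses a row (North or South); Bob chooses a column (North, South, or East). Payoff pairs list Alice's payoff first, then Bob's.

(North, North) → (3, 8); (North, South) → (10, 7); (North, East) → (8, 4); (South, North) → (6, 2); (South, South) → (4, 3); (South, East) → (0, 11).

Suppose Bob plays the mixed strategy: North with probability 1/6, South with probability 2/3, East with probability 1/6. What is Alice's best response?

North

Compute Alice's expected payoff from each pure strategy against the given mix.
North: (1/6)·3 + (2/3)·10 + (1/6)·8 = 17/2
South: (1/6)·6 + (2/3)·4 + (1/6)·0 = 11/3
Highest expected payoff is 17/2, from North.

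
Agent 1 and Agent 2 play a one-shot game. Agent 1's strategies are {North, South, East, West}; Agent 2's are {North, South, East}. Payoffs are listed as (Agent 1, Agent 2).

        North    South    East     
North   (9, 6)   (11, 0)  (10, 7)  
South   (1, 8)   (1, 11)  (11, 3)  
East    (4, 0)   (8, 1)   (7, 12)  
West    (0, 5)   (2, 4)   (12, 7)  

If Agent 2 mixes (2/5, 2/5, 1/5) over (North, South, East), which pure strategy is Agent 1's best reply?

Compute Agent 1's expected payoff from each pure strategy against the given mix.
North: (2/5)·9 + (2/5)·11 + (1/5)·10 = 10
South: (2/5)·1 + (2/5)·1 + (1/5)·11 = 3
East: (2/5)·4 + (2/5)·8 + (1/5)·7 = 31/5
West: (2/5)·0 + (2/5)·2 + (1/5)·12 = 16/5
Highest expected payoff is 10, from North.

North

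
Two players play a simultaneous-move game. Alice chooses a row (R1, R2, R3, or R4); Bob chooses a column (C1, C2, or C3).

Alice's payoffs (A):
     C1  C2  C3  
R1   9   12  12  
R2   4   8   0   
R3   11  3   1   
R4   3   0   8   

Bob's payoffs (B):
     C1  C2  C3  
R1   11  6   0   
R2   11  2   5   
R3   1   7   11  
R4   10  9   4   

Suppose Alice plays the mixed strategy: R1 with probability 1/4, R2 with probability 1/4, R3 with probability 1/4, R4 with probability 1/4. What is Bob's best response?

Bob's best reply maximizes expected payoff against the mix.
C1: (1/4)·11 + (1/4)·11 + (1/4)·1 + (1/4)·10 = 33/4
C2: (1/4)·6 + (1/4)·2 + (1/4)·7 + (1/4)·9 = 6
C3: (1/4)·0 + (1/4)·5 + (1/4)·11 + (1/4)·4 = 5
Highest expected payoff is 33/4, from C1.

C1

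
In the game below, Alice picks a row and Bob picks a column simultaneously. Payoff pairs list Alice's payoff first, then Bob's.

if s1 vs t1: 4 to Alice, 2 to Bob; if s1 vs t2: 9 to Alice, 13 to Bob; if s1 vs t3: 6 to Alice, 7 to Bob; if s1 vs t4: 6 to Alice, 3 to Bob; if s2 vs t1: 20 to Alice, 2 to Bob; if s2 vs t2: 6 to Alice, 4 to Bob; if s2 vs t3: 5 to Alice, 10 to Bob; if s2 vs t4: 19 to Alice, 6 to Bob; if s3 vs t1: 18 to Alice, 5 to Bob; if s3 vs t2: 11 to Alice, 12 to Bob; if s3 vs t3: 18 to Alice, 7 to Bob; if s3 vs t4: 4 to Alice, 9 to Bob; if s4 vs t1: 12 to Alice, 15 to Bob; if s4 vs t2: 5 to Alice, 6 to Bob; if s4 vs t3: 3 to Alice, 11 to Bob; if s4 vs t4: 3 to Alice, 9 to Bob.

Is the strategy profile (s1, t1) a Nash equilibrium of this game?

No

Holding Bob at t1: Alice gets 4 from s1 but could get 20 by switching to s2. Alice has a profitable deviation.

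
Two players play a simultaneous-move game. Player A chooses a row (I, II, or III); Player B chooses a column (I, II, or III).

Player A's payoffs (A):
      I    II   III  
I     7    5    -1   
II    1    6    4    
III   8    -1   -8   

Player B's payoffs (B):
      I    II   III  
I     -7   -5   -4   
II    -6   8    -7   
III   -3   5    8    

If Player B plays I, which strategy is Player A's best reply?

III

With Player B fixed at I, Player A's payoffs are: I → 7, II → 1, III → 8.
The maximum is 8, achieved by III.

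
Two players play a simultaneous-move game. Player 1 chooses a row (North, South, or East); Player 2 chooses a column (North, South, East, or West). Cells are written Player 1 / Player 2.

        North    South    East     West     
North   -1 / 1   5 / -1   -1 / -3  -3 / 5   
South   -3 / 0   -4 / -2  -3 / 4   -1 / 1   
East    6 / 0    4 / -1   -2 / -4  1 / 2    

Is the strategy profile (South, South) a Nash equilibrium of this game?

No

Holding Player 2 at South: Player 1 gets -4 from South but could get 5 by switching to North. Player 1 has a profitable deviation.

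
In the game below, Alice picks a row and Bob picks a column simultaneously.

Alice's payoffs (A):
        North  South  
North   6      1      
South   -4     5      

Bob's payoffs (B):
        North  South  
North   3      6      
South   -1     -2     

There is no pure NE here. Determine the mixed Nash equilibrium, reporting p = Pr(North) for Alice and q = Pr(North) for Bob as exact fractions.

p = 1/4, q = 2/7

Each player's mixing probability is pinned down by making the *other* player indifferent.
Bob indifferent between North and South: p·3 + (1−p)·(-1) = p·6 + (1−p)·(-2) ⟹ (-1) + 4p = (-2) + 8p ⟹ p = 1/4.
Alice indifferent between North and South: q·6 + (1−q)·1 = q·(-4) + (1−q)·5 ⟹ 1 + 5q = 5 + (-9)q ⟹ q = 2/7.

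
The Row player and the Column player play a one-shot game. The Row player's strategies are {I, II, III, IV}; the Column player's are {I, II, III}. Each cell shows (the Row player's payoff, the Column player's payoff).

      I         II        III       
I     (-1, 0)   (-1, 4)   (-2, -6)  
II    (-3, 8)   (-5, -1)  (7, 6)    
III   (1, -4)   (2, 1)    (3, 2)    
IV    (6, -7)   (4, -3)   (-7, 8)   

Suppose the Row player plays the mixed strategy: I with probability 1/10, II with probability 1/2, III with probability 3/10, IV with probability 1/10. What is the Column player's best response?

The Column player's best reply maximizes expected payoff against the mix.
I: (1/10)·0 + (1/2)·8 + (3/10)·(-4) + (1/10)·(-7) = 21/10
II: (1/10)·4 + (1/2)·(-1) + (3/10)·1 + (1/10)·(-3) = -1/10
III: (1/10)·(-6) + (1/2)·6 + (3/10)·2 + (1/10)·8 = 19/5
Highest expected payoff is 19/5, from III.

III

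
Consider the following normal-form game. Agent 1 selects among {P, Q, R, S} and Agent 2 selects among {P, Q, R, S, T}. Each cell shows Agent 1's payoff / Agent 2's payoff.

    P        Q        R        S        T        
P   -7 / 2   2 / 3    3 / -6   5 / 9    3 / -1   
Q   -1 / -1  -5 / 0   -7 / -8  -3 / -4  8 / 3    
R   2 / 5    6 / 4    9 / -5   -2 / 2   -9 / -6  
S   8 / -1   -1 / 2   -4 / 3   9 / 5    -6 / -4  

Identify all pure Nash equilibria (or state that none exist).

(Q, T) and (S, S)

Find each player's best response to every opponent strategy; NE are the intersections.
Agent 1's best responses — vs P: S (payoff 8); vs Q: R (payoff 6); vs R: R (payoff 9); vs S: S (payoff 9); vs T: Q (payoff 8).
Agent 2's best responses — vs P: S (payoff 9); vs Q: T (payoff 3); vs R: P (payoff 5); vs S: S (payoff 5).
Mutual best responses occur at (Q, T) and (S, S); at each, neither player gains by switching.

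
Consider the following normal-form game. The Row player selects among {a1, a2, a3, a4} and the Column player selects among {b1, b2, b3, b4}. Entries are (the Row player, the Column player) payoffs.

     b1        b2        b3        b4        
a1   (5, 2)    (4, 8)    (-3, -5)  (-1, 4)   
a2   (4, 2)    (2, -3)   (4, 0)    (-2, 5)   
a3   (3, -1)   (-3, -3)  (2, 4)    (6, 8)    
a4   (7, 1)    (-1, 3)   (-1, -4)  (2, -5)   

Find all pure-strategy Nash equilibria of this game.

(a1, b2) and (a3, b4)

A profile is a Nash equilibrium when each player is best-responding to the other.
The Row player's best responses — vs b1: a4 (payoff 7); vs b2: a1 (payoff 4); vs b3: a2 (payoff 4); vs b4: a3 (payoff 6).
The Column player's best responses — vs a1: b2 (payoff 8); vs a2: b4 (payoff 5); vs a3: b4 (payoff 8); vs a4: b2 (payoff 3).
Mutual best responses occur at (a1, b2) and (a3, b4); at each, neither player gains by switching.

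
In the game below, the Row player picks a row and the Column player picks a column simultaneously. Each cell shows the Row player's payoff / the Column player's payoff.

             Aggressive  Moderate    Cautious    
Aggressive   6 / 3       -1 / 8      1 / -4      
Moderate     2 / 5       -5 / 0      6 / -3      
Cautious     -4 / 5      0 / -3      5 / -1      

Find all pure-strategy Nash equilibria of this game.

Find each player's best response to every opponent strategy; NE are the intersections.
The Row player's best responses — vs Aggressive: Aggressive (payoff 6); vs Moderate: Cautious (payoff 0); vs Cautious: Moderate (payoff 6).
The Column player's best responses — vs Aggressive: Moderate (payoff 8); vs Moderate: Aggressive (payoff 5); vs Cautious: Aggressive (payoff 5).
No cell has both players best-responding. For instance, the Row player's best reply to Aggressive is Aggressive, but against Aggressive the Column player prefers Moderate over Aggressive.

None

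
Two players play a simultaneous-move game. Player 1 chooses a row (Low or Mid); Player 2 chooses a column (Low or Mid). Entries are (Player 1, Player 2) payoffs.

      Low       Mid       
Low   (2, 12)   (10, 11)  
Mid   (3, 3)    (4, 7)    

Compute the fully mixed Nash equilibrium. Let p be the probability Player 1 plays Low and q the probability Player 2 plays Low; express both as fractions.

In a mixed NE each player is indifferent between their pure strategies, so the opponent's mix sets the indifference.
Player 2 indifferent between Low and Mid: p·12 + (1−p)·3 = p·11 + (1−p)·7 ⟹ 3 + 9p = 7 + 4p ⟹ p = 4/5.
Player 1 indifferent between Low and Mid: q·2 + (1−q)·10 = q·3 + (1−q)·4 ⟹ 10 + (-8)q = 4 + (-1)q ⟹ q = 6/7.

p = 4/5, q = 6/7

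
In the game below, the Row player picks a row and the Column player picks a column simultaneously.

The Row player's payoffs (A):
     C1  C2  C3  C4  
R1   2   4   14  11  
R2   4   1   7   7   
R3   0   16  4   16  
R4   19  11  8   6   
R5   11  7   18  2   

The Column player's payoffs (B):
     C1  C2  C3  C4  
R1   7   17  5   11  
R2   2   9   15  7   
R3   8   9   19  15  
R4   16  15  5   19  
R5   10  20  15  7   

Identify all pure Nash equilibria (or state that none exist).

No pure-strategy Nash equilibrium

Find each player's best response to every opponent strategy; NE are the intersections.
The Row player's best responses — vs C1: R4 (payoff 19); vs C2: R3 (payoff 16); vs C3: R5 (payoff 18); vs C4: R3 (payoff 16).
The Column player's best responses — vs R1: C2 (payoff 17); vs R2: C3 (payoff 15); vs R3: C3 (payoff 19); vs R4: C4 (payoff 19); vs R5: C2 (payoff 20).
No cell has both players best-responding. For instance, the Row player's best reply to C3 is R5, but against R5 the Column player prefers C2 over C3.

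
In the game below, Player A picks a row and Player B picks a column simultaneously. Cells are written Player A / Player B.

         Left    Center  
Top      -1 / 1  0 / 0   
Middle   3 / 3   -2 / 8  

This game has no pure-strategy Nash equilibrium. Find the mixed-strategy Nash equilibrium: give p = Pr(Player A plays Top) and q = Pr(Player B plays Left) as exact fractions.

p = 5/6, q = 1/3

Each player's mixing probability is pinned down by making the *other* player indifferent.
Player B indifferent between Left and Center: p·1 + (1−p)·3 = p·0 + (1−p)·8 ⟹ 3 + (-2)p = 8 + (-8)p ⟹ p = 5/6.
Player A indifferent between Top and Middle: q·(-1) + (1−q)·0 = q·3 + (1−q)·(-2) ⟹ 0 + (-1)q = (-2) + 5q ⟹ q = 1/3.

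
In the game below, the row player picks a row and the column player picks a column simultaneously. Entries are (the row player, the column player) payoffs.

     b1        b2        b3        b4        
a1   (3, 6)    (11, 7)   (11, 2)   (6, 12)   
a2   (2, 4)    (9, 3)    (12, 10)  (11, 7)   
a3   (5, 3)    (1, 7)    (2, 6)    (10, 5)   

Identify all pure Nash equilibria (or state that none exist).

(a2, b3)

Check mutual best responses: a cell is a NE iff neither player can gain by unilaterally deviating.
The row player's best responses — vs b1: a3 (payoff 5); vs b2: a1 (payoff 11); vs b3: a2 (payoff 12); vs b4: a2 (payoff 11).
The column player's best responses — vs a1: b4 (payoff 12); vs a2: b3 (payoff 10); vs a3: b2 (payoff 7).
The only mutual best response is (a2, b3); neither player gains by switching there.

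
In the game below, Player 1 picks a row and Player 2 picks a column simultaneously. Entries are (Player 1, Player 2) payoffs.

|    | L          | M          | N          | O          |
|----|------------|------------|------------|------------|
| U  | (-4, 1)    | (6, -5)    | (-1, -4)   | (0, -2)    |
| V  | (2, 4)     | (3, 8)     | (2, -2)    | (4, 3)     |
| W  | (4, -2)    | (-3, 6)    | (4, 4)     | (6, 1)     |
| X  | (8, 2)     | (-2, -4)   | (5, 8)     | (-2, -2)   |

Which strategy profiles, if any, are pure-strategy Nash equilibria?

(X, N)

Check mutual best responses: a cell is a NE iff neither player can gain by unilaterally deviating.
Player 1's best responses — vs L: X (payoff 8); vs M: U (payoff 6); vs N: X (payoff 5); vs O: W (payoff 6).
Player 2's best responses — vs U: L (payoff 1); vs V: M (payoff 8); vs W: M (payoff 6); vs X: N (payoff 8).
The only mutual best response is (X, N); neither player gains by switching there.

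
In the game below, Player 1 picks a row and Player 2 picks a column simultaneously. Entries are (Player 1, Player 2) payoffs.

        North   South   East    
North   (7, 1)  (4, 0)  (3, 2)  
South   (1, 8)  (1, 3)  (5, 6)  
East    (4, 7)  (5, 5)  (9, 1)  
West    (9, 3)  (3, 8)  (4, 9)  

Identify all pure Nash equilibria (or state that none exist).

No pure-strategy Nash equilibrium

A profile is a Nash equilibrium when each player is best-responding to the other.
Player 1's best responses — vs North: West (payoff 9); vs South: East (payoff 5); vs East: East (payoff 9).
Player 2's best responses — vs North: East (payoff 2); vs South: North (payoff 8); vs East: North (payoff 7); vs West: East (payoff 9).
No cell has both players best-responding. For instance, Player 1's best reply to East is East, but against East Player 2 prefers North over East.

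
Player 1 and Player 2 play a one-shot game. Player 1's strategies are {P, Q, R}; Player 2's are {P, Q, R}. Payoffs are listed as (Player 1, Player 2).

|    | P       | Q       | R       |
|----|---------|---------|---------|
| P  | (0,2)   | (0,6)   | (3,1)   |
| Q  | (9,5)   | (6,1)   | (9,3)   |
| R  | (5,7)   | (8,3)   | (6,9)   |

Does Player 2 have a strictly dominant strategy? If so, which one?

A strategy is strictly dominant if it gives Player 2 a strictly higher payoff than every other strategy, against every choice by the opponent.
P is not dominant: against P, Q gives 6 > 2.
Q is not dominant: against Q, P gives 5 > 1.
R is not dominant: against P, P gives 2 > 1.
No single strategy is best against every opponent action.

No strictly dominant strategy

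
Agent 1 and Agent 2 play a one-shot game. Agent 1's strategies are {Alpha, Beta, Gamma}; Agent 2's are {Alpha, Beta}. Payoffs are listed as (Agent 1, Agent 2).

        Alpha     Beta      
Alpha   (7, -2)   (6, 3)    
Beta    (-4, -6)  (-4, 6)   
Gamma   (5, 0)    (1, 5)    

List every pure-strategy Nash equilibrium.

(Alpha, Beta)

Check mutual best responses: a cell is a NE iff neither player can gain by unilaterally deviating.
Agent 1's best responses — vs Alpha: Alpha (payoff 7); vs Beta: Alpha (payoff 6).
Agent 2's best responses — vs Alpha: Beta (payoff 3); vs Beta: Beta (payoff 6); vs Gamma: Beta (payoff 5).
The only mutual best response is (Alpha, Beta); neither player gains by switching there.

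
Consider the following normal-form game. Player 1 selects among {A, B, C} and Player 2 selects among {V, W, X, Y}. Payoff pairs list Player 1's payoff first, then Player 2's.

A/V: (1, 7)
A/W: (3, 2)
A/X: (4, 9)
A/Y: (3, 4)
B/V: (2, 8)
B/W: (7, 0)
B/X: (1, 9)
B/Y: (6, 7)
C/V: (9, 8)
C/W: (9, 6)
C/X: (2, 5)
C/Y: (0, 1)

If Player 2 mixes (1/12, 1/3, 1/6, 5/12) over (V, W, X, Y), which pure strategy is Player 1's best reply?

Compute Player 1's expected payoff from each pure strategy against the given mix.
A: (1/12)·1 + (1/3)·3 + (1/6)·4 + (5/12)·3 = 3
B: (1/12)·2 + (1/3)·7 + (1/6)·1 + (5/12)·6 = 31/6
C: (1/12)·9 + (1/3)·9 + (1/6)·2 + (5/12)·0 = 49/12
Highest expected payoff is 31/6, from B.

B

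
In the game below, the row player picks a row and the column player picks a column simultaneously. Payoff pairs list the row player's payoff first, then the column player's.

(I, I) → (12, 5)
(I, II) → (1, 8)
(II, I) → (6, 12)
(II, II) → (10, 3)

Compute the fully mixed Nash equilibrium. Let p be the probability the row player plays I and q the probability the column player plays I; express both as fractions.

In a mixed NE each player is indifferent between their pure strategies, so the opponent's mix sets the indifference.
The column player indifferent between I and II: p·5 + (1−p)·12 = p·8 + (1−p)·3 ⟹ 12 + (-7)p = 3 + 5p ⟹ p = 3/4.
The row player indifferent between I and II: q·12 + (1−q)·1 = q·6 + (1−q)·10 ⟹ 1 + 11q = 10 + (-4)q ⟹ q = 3/5.

p = 3/4, q = 3/5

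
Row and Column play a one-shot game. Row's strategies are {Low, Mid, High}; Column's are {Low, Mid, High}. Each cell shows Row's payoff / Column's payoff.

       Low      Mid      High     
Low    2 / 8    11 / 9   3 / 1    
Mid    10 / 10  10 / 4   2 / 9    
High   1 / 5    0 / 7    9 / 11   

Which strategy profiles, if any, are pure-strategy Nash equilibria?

(Low, Mid), (Mid, Low), and (High, High)

Check mutual best responses: a cell is a NE iff neither player can gain by unilaterally deviating.
Row's best responses — vs Low: Mid (payoff 10); vs Mid: Low (payoff 11); vs High: High (payoff 9).
Column's best responses — vs Low: Mid (payoff 9); vs Mid: Low (payoff 10); vs High: High (payoff 11).
Mutual best responses occur at (Low, Mid), (Mid, Low), and (High, High); at each, neither player gains by switching.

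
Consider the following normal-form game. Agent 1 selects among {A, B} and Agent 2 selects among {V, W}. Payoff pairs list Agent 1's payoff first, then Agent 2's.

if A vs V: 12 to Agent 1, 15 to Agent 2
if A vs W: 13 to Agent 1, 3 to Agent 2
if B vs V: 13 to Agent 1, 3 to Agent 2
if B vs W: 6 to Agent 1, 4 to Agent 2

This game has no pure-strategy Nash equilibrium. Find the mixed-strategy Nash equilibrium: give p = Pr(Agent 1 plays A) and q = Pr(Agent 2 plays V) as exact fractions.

p = 1/13, q = 7/8

Each player's mixing probability is pinned down by making the *other* player indifferent.
Agent 2 indifferent between V and W: p·15 + (1−p)·3 = p·3 + (1−p)·4 ⟹ 3 + 12p = 4 + (-1)p ⟹ p = 1/13.
Agent 1 indifferent between A and B: q·12 + (1−q)·13 = q·13 + (1−q)·6 ⟹ 13 + (-1)q = 6 + 7q ⟹ q = 7/8.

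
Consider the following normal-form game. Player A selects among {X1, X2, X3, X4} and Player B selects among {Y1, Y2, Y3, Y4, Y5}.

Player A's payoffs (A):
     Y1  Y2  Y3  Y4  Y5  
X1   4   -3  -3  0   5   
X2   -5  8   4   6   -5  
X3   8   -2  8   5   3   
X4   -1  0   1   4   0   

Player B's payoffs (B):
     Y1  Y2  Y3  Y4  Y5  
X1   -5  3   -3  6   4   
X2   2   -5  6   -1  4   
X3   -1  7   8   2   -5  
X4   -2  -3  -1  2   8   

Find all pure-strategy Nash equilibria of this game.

(X3, Y3)

Find each player's best response to every opponent strategy; NE are the intersections.
Player A's best responses — vs Y1: X3 (payoff 8); vs Y2: X2 (payoff 8); vs Y3: X3 (payoff 8); vs Y4: X2 (payoff 6); vs Y5: X1 (payoff 5).
Player B's best responses — vs X1: Y4 (payoff 6); vs X2: Y3 (payoff 6); vs X3: Y3 (payoff 8); vs X4: Y5 (payoff 8).
The only mutual best response is (X3, Y3); neither player gains by switching there.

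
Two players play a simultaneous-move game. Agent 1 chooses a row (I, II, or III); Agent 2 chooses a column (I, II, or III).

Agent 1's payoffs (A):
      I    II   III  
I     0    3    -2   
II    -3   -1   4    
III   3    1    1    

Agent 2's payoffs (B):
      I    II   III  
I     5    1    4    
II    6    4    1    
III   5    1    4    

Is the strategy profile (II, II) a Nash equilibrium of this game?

Holding Agent 2 at II: Agent 1 gets -1 from II but could get 3 by switching to I. Agent 1 has a profitable deviation.

No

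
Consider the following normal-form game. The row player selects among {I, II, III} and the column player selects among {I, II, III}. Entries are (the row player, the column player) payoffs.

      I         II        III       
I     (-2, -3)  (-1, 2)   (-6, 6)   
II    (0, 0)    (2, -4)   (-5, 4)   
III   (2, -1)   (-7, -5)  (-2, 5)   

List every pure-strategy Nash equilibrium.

Check mutual best responses: a cell is a NE iff neither player can gain by unilaterally deviating.
The row player's best responses — vs I: III (payoff 2); vs II: II (payoff 2); vs III: III (payoff -2).
The column player's best responses — vs I: III (payoff 6); vs II: III (payoff 4); vs III: III (payoff 5).
The only mutual best response is (III, III); neither player gains by switching there.

(III, III)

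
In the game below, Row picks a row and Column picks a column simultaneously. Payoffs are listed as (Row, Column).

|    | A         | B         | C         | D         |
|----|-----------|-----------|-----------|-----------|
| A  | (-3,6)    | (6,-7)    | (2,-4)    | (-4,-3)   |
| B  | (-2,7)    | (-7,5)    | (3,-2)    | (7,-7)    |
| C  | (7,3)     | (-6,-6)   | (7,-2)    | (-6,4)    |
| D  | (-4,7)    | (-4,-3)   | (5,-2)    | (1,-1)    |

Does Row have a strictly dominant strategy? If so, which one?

None

Check whether one of Row's strategies beats all alternatives regardless of what the opponent does.
A is not dominant: against A, B gives -2 > -3.
B is not dominant: against A, C gives 7 > -2.
C is not dominant: against B, A gives 6 > -6.
D is not dominant: against A, A gives -3 > -4.
No single strategy is best against every opponent action.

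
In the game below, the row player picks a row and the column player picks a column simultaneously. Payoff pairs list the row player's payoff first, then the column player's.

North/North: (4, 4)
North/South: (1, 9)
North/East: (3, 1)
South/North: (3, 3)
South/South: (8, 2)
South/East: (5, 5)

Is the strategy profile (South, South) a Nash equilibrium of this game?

Holding the column player at South: the row player gets 8 from South, versus 1 from North. No profitable deviation for the row player.
Holding the row player at South: the column player gets 2 from South but could get 5 by switching to East. The column player has a profitable deviation.

No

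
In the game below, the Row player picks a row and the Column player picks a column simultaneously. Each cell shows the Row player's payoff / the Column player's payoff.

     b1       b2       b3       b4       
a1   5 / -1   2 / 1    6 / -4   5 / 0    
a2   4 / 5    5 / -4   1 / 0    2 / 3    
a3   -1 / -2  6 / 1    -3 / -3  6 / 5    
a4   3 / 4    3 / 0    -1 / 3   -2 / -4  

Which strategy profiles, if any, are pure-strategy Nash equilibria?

(a3, b4)

Check mutual best responses: a cell is a NE iff neither player can gain by unilaterally deviating.
The Row player's best responses — vs b1: a1 (payoff 5); vs b2: a3 (payoff 6); vs b3: a1 (payoff 6); vs b4: a3 (payoff 6).
The Column player's best responses — vs a1: b2 (payoff 1); vs a2: b1 (payoff 5); vs a3: b4 (payoff 5); vs a4: b1 (payoff 4).
The only mutual best response is (a3, b4); neither player gains by switching there.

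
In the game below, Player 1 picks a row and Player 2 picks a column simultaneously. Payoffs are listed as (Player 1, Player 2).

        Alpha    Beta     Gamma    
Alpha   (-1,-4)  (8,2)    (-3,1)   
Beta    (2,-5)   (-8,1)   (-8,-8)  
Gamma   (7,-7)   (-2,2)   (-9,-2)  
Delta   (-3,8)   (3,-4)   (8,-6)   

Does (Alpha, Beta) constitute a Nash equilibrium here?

Holding Player 2 at Beta: Player 1 gets 8 from Alpha, versus -8 from Beta, -2 from Gamma, 3 from Delta. No profitable deviation for Player 1.
Holding Player 1 at Alpha: Player 2 gets 2 from Beta, versus -4 from Alpha, 1 from Gamma. No profitable deviation for Player 2 either.

Yes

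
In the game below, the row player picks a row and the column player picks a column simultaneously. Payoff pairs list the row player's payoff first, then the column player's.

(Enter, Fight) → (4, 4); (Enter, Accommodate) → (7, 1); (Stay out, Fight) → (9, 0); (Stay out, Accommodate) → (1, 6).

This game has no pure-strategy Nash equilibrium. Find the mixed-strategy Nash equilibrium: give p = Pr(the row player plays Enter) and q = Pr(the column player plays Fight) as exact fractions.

p = 2/3, q = 6/11

Each player's mixing probability is pinned down by making the *other* player indifferent.
The column player indifferent between Fight and Accommodate: p·4 + (1−p)·0 = p·1 + (1−p)·6 ⟹ 0 + 4p = 6 + (-5)p ⟹ p = 2/3.
The row player indifferent between Enter and Stay out: q·4 + (1−q)·7 = q·9 + (1−q)·1 ⟹ 7 + (-3)q = 1 + 8q ⟹ q = 6/11.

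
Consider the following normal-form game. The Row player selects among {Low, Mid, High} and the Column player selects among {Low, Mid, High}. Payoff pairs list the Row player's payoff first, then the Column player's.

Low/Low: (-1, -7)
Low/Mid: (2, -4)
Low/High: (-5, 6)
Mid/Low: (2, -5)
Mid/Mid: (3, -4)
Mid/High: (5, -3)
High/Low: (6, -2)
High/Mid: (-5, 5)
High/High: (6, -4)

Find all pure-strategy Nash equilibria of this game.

None

A profile is a Nash equilibrium when each player is best-responding to the other.
The Row player's best responses — vs Low: High (payoff 6); vs Mid: Mid (payoff 3); vs High: High (payoff 6).
The Column player's best responses — vs Low: High (payoff 6); vs Mid: High (payoff -3); vs High: Mid (payoff 5).
No cell has both players best-responding. For instance, the Row player's best reply to Low is High, but against High the Column player prefers Mid over Low.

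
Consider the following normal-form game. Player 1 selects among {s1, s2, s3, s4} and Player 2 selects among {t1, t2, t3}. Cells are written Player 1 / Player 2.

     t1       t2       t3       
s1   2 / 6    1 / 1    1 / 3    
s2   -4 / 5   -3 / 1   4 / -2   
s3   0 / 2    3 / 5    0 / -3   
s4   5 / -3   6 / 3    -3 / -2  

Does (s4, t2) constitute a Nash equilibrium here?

Holding Player 2 at t2: Player 1 gets 6 from s4, versus 1 from s1, -3 from s2, 3 from s3. No profitable deviation for Player 1.
Holding Player 1 at s4: Player 2 gets 3 from t2, versus -3 from t1, -2 from t3. No profitable deviation for Player 2 either.

Yes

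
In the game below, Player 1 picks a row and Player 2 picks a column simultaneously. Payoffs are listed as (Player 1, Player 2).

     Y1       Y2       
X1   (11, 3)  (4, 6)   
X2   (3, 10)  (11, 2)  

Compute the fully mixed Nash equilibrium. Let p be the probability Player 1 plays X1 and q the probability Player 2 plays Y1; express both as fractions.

p = 8/11, q = 7/15

Each player's mixing probability is pinned down by making the *other* player indifferent.
Player 2 indifferent between Y1 and Y2: p·3 + (1−p)·10 = p·6 + (1−p)·2 ⟹ 10 + (-7)p = 2 + 4p ⟹ p = 8/11.
Player 1 indifferent between X1 and X2: q·11 + (1−q)·4 = q·3 + (1−q)·11 ⟹ 4 + 7q = 11 + (-8)q ⟹ q = 7/15.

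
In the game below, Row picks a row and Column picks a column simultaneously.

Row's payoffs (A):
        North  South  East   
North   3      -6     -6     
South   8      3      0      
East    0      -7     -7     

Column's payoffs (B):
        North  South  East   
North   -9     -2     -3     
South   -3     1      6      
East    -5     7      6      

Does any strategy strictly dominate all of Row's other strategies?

A strategy is strictly dominant if it gives Row a strictly higher payoff than every other strategy, against every choice by the opponent.
South strictly dominates: vs North: 8 > each of {3, 0}; vs South: 3 > each of {-6, -7}; vs East: 0 > each of {-6, -7}.

South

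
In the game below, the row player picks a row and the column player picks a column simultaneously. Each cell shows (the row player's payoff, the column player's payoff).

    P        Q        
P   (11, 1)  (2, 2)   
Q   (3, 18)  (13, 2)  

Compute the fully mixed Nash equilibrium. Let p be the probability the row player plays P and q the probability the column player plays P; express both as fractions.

Each player's mixing probability is pinned down by making the *other* player indifferent.
The column player indifferent between P and Q: p·1 + (1−p)·18 = p·2 + (1−p)·2 ⟹ 18 + (-17)p = 2 + 0p ⟹ p = 16/17.
The row player indifferent between P and Q: q·11 + (1−q)·2 = q·3 + (1−q)·13 ⟹ 2 + 9q = 13 + (-10)q ⟹ q = 11/19.

p = 16/17, q = 11/19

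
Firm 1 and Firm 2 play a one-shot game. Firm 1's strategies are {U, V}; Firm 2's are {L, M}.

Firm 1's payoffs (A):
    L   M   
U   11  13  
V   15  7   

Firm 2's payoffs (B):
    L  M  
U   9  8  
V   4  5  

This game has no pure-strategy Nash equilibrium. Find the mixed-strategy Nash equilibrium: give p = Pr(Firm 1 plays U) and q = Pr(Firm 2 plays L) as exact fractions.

p = 1/2, q = 3/5

Each player's mixing probability is pinned down by making the *other* player indifferent.
Firm 2 indifferent between L and M: p·9 + (1−p)·4 = p·8 + (1−p)·5 ⟹ 4 + 5p = 5 + 3p ⟹ p = 1/2.
Firm 1 indifferent between U and V: q·11 + (1−q)·13 = q·15 + (1−q)·7 ⟹ 13 + (-2)q = 7 + 8q ⟹ q = 3/5.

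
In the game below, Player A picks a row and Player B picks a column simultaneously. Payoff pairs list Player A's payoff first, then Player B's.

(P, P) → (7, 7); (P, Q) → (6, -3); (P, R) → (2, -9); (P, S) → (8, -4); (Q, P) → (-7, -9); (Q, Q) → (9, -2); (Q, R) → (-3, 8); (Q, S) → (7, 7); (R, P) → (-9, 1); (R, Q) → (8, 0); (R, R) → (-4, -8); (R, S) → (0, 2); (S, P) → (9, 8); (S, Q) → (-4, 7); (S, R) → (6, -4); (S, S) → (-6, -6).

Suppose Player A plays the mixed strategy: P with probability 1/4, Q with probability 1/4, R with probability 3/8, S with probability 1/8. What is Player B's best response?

Compute Player B's expected payoff from each pure strategy against the given mix.
P: (1/4)·7 + (1/4)·(-9) + (3/8)·1 + (1/8)·8 = 7/8
Q: (1/4)·(-3) + (1/4)·(-2) + (3/8)·0 + (1/8)·7 = -3/8
R: (1/4)·(-9) + (1/4)·8 + (3/8)·(-8) + (1/8)·(-4) = -15/4
S: (1/4)·(-4) + (1/4)·7 + (3/8)·2 + (1/8)·(-6) = 3/4
Highest expected payoff is 7/8, from P.

P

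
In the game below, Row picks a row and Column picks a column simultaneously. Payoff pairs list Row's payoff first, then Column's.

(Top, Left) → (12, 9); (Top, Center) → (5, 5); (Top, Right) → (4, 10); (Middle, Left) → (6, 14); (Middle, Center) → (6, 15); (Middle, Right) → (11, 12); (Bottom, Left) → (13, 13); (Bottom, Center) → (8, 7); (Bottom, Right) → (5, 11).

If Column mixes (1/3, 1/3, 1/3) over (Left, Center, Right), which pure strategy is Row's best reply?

Bottom

Compute Row's expected payoff from each pure strategy against the given mix.
Top: (1/3)·12 + (1/3)·5 + (1/3)·4 = 7
Middle: (1/3)·6 + (1/3)·6 + (1/3)·11 = 23/3
Bottom: (1/3)·13 + (1/3)·8 + (1/3)·5 = 26/3
Highest expected payoff is 26/3, from Bottom.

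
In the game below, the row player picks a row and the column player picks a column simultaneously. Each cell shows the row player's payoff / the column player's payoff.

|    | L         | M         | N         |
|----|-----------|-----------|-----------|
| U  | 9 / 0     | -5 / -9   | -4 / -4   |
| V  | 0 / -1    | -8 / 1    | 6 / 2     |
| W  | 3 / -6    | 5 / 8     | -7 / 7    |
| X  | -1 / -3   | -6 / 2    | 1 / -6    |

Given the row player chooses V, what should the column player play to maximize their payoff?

With the row player fixed at V, the column player's payoffs are: L → -1, M → 1, N → 2.
The maximum is 2, achieved by N.

N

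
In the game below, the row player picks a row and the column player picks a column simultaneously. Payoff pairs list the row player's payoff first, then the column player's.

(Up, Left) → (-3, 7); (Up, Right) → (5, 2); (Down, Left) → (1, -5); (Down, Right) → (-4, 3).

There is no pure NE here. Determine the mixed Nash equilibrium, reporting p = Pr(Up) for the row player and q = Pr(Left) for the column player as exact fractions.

p = 8/13, q = 9/13

Each player's mixing probability is pinned down by making the *other* player indifferent.
The column player indifferent between Left and Right: p·7 + (1−p)·(-5) = p·2 + (1−p)·3 ⟹ (-5) + 12p = 3 + (-1)p ⟹ p = 8/13.
The row player indifferent between Up and Down: q·(-3) + (1−q)·5 = q·1 + (1−q)·(-4) ⟹ 5 + (-8)q = (-4) + 5q ⟹ q = 9/13.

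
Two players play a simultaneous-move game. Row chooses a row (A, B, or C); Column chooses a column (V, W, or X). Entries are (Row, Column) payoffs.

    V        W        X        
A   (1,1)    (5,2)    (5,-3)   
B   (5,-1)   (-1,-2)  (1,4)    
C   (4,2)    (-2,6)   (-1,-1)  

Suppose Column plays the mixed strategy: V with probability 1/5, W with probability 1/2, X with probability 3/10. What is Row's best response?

Compute Row's expected payoff from each pure strategy against the given mix.
A: (1/5)·1 + (1/2)·5 + (3/10)·5 = 21/5
B: (1/5)·5 + (1/2)·(-1) + (3/10)·1 = 4/5
C: (1/5)·4 + (1/2)·(-2) + (3/10)·(-1) = -1/2
Highest expected payoff is 21/5, from A.

A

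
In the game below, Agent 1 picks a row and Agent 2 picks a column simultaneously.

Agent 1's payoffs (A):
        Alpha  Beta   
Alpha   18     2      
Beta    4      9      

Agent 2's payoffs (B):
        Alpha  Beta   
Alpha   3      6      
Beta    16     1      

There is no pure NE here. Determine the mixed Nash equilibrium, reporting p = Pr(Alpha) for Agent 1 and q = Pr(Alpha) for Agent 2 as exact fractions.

Each player's mixing probability is pinned down by making the *other* player indifferent.
Agent 2 indifferent between Alpha and Beta: p·3 + (1−p)·16 = p·6 + (1−p)·1 ⟹ 16 + (-13)p = 1 + 5p ⟹ p = 5/6.
Agent 1 indifferent between Alpha and Beta: q·18 + (1−q)·2 = q·4 + (1−q)·9 ⟹ 2 + 16q = 9 + (-5)q ⟹ q = 1/3.

p = 5/6, q = 1/3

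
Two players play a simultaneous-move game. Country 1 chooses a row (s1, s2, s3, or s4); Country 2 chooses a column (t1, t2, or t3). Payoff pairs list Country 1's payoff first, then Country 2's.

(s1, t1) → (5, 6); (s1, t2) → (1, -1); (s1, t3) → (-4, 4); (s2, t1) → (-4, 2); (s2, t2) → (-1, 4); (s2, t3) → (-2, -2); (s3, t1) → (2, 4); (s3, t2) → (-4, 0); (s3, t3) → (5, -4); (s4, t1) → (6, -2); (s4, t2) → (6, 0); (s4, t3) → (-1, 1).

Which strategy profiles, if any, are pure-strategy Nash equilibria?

Check mutual best responses: a cell is a NE iff neither player can gain by unilaterally deviating.
Country 1's best responses — vs t1: s4 (payoff 6); vs t2: s4 (payoff 6); vs t3: s3 (payoff 5).
Country 2's best responses — vs s1: t1 (payoff 6); vs s2: t2 (payoff 4); vs s3: t1 (payoff 4); vs s4: t3 (payoff 1).
No cell has both players best-responding. For instance, Country 1's best reply to t2 is s4, but against s4 Country 2 prefers t3 over t2.

No pure-strategy Nash equilibrium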